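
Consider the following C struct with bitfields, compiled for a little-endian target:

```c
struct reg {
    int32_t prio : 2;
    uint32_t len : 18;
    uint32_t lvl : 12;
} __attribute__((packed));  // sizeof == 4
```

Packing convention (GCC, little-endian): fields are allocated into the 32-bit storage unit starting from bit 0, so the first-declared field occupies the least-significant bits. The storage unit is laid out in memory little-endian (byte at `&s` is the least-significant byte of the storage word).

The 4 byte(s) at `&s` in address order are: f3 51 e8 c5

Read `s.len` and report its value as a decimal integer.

136316

[0]=0xf3 [1]=0x51 [2]=0xe8 [3]=0xc5 (little-endian) → word 0xc5e851f3
prio [0+:2] = (word>>0) & 0x3 = 3
len [2+:18] = (word>>2) & 0x3ffff = 136316  ←
lvl [20+:12] = (word>>20) & 0xfff = 3166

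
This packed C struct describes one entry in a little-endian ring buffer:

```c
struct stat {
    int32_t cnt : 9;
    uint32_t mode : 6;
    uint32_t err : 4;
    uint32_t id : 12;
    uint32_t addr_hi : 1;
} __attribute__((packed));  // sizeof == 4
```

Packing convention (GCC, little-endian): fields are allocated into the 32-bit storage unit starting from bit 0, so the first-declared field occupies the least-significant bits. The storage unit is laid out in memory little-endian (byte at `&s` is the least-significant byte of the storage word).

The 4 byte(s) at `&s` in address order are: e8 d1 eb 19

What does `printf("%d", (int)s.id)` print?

829

[0]=0xe8 [1]=0xd1 [2]=0xeb [3]=0x19 (little-endian) → word 0x19ebd1e8
cnt:9 @ bit 0 → (0x19ebd1e8>>0)&0x1ff = 0x1e8
mode:6 @ bit 9 → (0x19ebd1e8>>9)&0x3f = 0x28
err:4 @ bit 15 → (0x19ebd1e8>>15)&0xf = 0x7
id:12 @ bit 19 → (0x19ebd1e8>>19)&0xfff = 0x33d  ←
addr_hi:1 @ bit 31 → (0x19ebd1e8>>31)&0x1 = 0x0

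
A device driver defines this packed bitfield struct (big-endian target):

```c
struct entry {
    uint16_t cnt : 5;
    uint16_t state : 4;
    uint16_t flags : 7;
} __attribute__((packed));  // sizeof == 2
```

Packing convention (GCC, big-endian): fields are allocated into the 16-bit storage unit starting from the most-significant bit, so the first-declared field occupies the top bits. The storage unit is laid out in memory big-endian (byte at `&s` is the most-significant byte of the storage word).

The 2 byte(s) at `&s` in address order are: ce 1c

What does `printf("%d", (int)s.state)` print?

[0]=0xce [1]=0x1c (big-endian) → word 0xce1c
cnt:5 @ bit 11 → (0xce1c>>11)&0x1f = 0x19
state:4 @ bit 7 → (0xce1c>>7)&0xf = 0xc  ←
flags:7 @ bit 0 → (0xce1c>>0)&0x7f = 0x1c

12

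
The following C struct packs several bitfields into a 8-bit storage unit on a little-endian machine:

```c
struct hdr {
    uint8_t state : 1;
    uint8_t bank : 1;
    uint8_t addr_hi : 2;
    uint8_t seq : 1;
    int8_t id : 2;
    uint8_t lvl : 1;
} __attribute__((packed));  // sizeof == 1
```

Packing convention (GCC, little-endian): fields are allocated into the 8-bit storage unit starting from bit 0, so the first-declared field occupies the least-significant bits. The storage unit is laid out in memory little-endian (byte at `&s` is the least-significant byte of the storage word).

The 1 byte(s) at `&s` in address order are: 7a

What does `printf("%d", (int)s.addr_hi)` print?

2

[0]=0x7a (little-endian) → word 0x7a
state:1 @ bit 0 → (0x7a>>0)&0x1 = 0x0
bank:1 @ bit 1 → (0x7a>>1)&0x1 = 0x1
addr_hi:2 @ bit 2 → (0x7a>>2)&0x3 = 0x2  ←
seq:1 @ bit 4 → (0x7a>>4)&0x1 = 0x1
id:2 @ bit 5 → (0x7a>>5)&0x3 = 0x3
lvl:1 @ bit 7 → (0x7a>>7)&0x1 = 0x0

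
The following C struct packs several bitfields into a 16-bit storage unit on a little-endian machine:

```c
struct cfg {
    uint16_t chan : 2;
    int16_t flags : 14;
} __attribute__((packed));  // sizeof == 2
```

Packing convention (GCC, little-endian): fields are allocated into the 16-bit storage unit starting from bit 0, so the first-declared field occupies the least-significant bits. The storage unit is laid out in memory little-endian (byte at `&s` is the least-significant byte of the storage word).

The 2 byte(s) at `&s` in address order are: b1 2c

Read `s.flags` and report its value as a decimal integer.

2860

[0]=0xb1 [1]=0x2c (little-endian) → word 0x2cb1
chan:2 @ bit 0 → (0x2cb1>>0)&0x3 = 0x1
flags:14 @ bit 2 → (0x2cb1>>2)&0x3fff = 0xb2c  ←
flags signed 14b, MSB=0: value = 2860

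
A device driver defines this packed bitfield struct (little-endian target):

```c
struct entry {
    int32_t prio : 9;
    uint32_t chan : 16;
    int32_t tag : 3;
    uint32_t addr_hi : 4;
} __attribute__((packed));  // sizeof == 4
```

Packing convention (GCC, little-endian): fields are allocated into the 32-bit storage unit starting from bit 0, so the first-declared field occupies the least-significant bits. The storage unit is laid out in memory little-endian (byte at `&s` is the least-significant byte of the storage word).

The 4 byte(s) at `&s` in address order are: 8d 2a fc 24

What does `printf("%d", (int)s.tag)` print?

[0]=0x8d [1]=0x2a [2]=0xfc [3]=0x24 (little-endian) → word 0x24fc2a8d
prio:9 @ bit 0 → (0x24fc2a8d>>0)&0x1ff = 0x8d
chan:16 @ bit 9 → (0x24fc2a8d>>9)&0xffff = 0x7e15
tag:3 @ bit 25 → (0x24fc2a8d>>25)&0x7 = 0x2  ←
addr_hi:4 @ bit 28 → (0x24fc2a8d>>28)&0xf = 0x2
tag signed 3b, MSB=0: value = 2

2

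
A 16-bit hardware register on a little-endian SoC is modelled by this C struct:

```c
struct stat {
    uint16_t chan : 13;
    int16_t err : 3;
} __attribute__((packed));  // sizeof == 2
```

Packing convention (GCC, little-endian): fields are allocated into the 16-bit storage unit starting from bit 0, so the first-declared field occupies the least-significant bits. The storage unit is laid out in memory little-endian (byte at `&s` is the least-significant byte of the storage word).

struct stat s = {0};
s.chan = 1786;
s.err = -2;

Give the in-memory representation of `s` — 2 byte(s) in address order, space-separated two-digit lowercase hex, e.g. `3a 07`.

fa c6

[0+:13] chan=1786 & 0x1fff = 0x6fa; word=0x06fa
[13+:3] err=-2 & 0x7 = 0x6; word=0xc6fa
word = 0xc6fa → little-endian bytes:
  [0]=0xfa  [1]=0xc6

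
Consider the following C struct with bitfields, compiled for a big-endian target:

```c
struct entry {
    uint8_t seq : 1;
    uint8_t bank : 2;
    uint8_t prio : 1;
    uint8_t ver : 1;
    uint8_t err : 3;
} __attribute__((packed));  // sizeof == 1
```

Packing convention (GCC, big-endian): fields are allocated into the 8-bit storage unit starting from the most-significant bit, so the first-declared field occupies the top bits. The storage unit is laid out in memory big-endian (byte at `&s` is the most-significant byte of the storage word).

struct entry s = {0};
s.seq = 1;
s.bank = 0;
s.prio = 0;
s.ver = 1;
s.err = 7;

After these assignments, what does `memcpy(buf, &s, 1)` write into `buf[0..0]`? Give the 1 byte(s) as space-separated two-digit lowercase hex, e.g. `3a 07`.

seq:1 = 1 → 0x1 << 7 → word 0x80
bank:2 = 0 → 0x0 << 5 → word 0x80
prio:1 = 0 → 0x0 << 4 → word 0x80
ver:1 = 1 → 0x1 << 3 → word 0x88
err:3 = 7 → 0x7 << 0 → word 0x8f
word = 0x8f → big-endian bytes:
  [0]=0x8f

8f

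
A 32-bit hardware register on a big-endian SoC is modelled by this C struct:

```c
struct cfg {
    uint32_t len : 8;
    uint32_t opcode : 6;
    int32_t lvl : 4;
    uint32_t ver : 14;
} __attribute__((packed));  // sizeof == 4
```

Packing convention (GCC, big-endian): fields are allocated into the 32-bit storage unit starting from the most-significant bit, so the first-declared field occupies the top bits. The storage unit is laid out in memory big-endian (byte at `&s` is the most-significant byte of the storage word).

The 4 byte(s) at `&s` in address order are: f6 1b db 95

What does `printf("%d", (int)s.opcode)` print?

[0]=0xf6 [1]=0x1b [2]=0xdb [3]=0x95 (big-endian) → word 0xf61bdb95
len:8 @ bit 24 → (0xf61bdb95>>24)&0xff = 0xf6
opcode:6 @ bit 18 → (0xf61bdb95>>18)&0x3f = 0x6  ←
lvl:4 @ bit 14 → (0xf61bdb95>>14)&0xf = 0xf
ver:14 @ bit 0 → (0xf61bdb95>>0)&0x3fff = 0x1b95

6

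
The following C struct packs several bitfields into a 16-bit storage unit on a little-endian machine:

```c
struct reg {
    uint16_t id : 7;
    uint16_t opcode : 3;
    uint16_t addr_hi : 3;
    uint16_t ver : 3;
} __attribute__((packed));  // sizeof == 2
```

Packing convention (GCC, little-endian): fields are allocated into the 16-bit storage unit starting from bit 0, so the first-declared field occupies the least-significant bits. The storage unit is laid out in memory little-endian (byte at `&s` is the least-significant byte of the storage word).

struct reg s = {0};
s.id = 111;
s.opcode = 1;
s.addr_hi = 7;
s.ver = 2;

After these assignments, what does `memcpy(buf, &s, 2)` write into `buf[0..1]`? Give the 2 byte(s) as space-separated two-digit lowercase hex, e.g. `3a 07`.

id (7b) val=111 bits=0x6f at bit 0: 0x006f
opcode (3b) val=1 bits=0x1 at bit 7: 0x00ef
addr_hi (3b) val=7 bits=0x7 at bit 10: 0x1cef
ver (3b) val=2 bits=0x2 at bit 13: 0x5cef
word = 0x5cef → little-endian bytes:
  [0]=0xef  [1]=0x5c

ef 5c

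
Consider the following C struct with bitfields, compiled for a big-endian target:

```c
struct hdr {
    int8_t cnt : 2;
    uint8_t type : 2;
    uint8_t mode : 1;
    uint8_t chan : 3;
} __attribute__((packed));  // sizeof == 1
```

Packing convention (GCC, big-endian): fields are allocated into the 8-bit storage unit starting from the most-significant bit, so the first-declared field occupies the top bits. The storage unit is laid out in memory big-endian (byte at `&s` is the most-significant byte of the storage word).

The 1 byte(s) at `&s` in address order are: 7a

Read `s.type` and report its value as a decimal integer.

[0]=0x7a (big-endian) → word 0x7a
cnt:2 @ bit 6 → (0x7a>>6)&0x3 = 0x1
type:2 @ bit 4 → (0x7a>>4)&0x3 = 0x3  ←
mode:1 @ bit 3 → (0x7a>>3)&0x1 = 0x1
chan:3 @ bit 0 → (0x7a>>0)&0x7 = 0x2

3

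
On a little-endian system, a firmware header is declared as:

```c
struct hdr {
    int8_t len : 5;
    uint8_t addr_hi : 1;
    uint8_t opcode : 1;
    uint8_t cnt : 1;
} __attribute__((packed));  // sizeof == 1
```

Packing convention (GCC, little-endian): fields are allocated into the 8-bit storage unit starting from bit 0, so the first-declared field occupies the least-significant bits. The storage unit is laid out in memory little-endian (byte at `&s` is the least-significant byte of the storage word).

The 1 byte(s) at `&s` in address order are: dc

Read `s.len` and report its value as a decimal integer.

[0]=0xdc (little-endian) → word 0xdc
len:5 @ bit 0 → (0xdc>>0)&0x1f = 0x1c  ←
addr_hi:1 @ bit 5 → (0xdc>>5)&0x1 = 0x0
opcode:1 @ bit 6 → (0xdc>>6)&0x1 = 0x1
cnt:1 @ bit 7 → (0xdc>>7)&0x1 = 0x1
len signed 5b, MSB=1: 28 - 32 = -4

-4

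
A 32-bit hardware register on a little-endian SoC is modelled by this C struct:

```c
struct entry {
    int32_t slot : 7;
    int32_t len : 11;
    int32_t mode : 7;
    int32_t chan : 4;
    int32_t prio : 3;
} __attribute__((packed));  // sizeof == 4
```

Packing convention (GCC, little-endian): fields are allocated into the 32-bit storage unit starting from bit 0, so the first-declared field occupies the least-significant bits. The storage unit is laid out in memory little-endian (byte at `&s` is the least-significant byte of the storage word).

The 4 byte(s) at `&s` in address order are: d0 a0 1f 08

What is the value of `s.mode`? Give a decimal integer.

[0]=0xd0 [1]=0xa0 [2]=0x1f [3]=0x08 (little-endian) → word 0x081fa0d0
slot [0+:7] = (word>>0) & 0x7f = 80
len [7+:11] = (word>>7) & 0x7ff = 1857
mode [18+:7] = (word>>18) & 0x7f = 7  ←
chan [25+:4] = (word>>25) & 0xf = 4
prio [29+:3] = (word>>29) & 0x7 = 0
mode signed 7b, MSB=0: value = 7

7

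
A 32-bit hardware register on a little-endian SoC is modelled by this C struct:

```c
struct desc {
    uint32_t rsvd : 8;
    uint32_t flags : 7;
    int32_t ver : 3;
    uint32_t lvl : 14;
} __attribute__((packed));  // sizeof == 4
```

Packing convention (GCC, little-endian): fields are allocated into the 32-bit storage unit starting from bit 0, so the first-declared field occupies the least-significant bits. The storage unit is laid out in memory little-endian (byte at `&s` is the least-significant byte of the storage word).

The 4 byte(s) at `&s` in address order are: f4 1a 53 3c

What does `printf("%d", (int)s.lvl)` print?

3860

[0]=0xf4 [1]=0x1a [2]=0x53 [3]=0x3c (little-endian) → word 0x3c531af4
rsvd [0+:8] = (word>>0) & 0xff = 244
flags [8+:7] = (word>>8) & 0x7f = 26
ver [15+:3] = (word>>15) & 0x7 = 6
lvl [18+:14] = (word>>18) & 0x3fff = 3860  ←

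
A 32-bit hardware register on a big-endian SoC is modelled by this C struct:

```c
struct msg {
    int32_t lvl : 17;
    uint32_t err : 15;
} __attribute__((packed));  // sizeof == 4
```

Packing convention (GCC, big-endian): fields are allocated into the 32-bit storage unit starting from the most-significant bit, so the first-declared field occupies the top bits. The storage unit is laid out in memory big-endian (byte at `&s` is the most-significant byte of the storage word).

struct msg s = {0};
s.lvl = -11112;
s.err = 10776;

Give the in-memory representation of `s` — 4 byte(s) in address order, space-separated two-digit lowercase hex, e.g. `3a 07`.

ea 4c 2a 18

[15+:17] lvl=-11112 & 0x1ffff = 0x1d498; word=0xea4c0000
[0+:15] err=10776 & 0x7fff = 0x2a18; word=0xea4c2a18
word = 0xea4c2a18 → big-endian bytes:
  [0]=0xea  [1]=0x4c  [2]=0x2a  [3]=0x18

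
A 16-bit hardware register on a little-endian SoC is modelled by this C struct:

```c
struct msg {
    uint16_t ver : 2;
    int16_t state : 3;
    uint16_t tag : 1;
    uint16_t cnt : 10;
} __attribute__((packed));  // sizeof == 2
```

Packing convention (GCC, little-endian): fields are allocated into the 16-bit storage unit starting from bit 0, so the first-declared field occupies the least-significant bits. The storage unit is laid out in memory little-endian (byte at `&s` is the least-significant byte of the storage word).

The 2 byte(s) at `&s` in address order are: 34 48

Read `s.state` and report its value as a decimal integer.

-3

[0]=0x34 [1]=0x48 (little-endian) → word 0x4834
ver:2 @ bit 0 → (0x4834>>0)&0x3 = 0x0
state:3 @ bit 2 → (0x4834>>2)&0x7 = 0x5  ←
tag:1 @ bit 5 → (0x4834>>5)&0x1 = 0x1
cnt:10 @ bit 6 → (0x4834>>6)&0x3ff = 0x120
state signed 3b, MSB=1: 5 - 8 = -3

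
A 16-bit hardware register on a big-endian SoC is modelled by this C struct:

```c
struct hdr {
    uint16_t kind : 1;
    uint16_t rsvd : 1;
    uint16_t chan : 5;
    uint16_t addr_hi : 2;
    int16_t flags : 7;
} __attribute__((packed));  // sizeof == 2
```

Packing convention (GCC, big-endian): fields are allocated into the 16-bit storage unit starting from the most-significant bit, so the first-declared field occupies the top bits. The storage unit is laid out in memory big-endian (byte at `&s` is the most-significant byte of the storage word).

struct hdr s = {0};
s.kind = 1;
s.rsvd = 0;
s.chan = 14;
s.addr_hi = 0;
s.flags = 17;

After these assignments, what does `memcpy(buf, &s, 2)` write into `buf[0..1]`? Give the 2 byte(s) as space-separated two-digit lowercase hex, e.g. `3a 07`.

[15+:1] kind=1 & 0x1 = 0x1; word=0x8000
[14+:1] rsvd=0 & 0x1 = 0x0; word=0x8000
[9+:5] chan=14 & 0x1f = 0xe; word=0x9c00
[7+:2] addr_hi=0 & 0x3 = 0x0; word=0x9c00
[0+:7] flags=17 & 0x7f = 0x11; word=0x9c11
word = 0x9c11 → big-endian bytes:
  [0]=0x9c  [1]=0x11

9c 11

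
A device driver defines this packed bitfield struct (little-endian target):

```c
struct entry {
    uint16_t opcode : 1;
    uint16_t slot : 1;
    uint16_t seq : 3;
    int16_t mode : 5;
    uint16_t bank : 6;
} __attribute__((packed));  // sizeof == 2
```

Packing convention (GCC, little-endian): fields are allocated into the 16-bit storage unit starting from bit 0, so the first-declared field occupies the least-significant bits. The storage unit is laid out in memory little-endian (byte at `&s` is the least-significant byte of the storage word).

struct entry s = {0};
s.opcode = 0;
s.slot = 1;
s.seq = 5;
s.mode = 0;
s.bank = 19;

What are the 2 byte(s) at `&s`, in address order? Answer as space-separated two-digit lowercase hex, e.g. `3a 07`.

opcode:1 = 0 → 0x0 << 0 → word 0x0000
slot:1 = 1 → 0x1 << 1 → word 0x0002
seq:3 = 5 → 0x5 << 2 → word 0x0016
mode:5 = 0 → 0x0 << 5 → word 0x0016
bank:6 = 19 → 0x13 << 10 → word 0x4c16
word = 0x4c16 → little-endian bytes:
  [0]=0x16  [1]=0x4c

16 4c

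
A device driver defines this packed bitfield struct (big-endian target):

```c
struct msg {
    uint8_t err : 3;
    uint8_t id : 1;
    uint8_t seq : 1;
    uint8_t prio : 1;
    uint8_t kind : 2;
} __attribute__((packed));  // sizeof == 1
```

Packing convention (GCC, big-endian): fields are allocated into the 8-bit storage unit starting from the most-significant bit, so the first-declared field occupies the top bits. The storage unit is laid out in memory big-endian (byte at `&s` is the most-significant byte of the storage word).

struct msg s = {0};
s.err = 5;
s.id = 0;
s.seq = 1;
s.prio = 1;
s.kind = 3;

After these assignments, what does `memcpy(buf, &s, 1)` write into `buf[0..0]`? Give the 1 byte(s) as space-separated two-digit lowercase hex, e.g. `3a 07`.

err:3 = 5 → 0x5 << 5 → word 0xa0
id:1 = 0 → 0x0 << 4 → word 0xa0
seq:1 = 1 → 0x1 << 3 → word 0xa8
prio:1 = 1 → 0x1 << 2 → word 0xac
kind:2 = 3 → 0x3 << 0 → word 0xaf
word = 0xaf → big-endian bytes:
  [0]=0xaf

af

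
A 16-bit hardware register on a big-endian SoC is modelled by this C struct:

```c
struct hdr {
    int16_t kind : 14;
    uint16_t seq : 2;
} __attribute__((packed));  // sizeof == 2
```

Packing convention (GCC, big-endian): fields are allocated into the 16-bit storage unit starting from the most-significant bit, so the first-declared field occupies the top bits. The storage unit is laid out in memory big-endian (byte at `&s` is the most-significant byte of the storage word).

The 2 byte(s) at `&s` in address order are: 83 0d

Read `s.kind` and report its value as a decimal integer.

[0]=0x83 [1]=0x0d (big-endian) → word 0x830d
kind [2+:14] = (word>>2) & 0x3fff = 8387  ←
seq [0+:2] = (word>>0) & 0x3 = 1
kind signed 14b, MSB=1: 8387 - 16384 = -7997

-7997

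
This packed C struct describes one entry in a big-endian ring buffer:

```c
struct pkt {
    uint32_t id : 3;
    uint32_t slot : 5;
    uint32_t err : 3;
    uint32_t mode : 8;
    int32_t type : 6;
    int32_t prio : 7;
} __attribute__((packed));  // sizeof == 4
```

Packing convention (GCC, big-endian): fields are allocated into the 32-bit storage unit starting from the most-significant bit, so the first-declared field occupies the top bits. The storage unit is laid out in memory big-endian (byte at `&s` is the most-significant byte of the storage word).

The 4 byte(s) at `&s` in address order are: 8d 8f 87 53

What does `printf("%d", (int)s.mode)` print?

[0]=0x8d [1]=0x8f [2]=0x87 [3]=0x53 (big-endian) → word 0x8d8f8753
id:3 @ bit 29 → (0x8d8f8753>>29)&0x7 = 0x4
slot:5 @ bit 24 → (0x8d8f8753>>24)&0x1f = 0xd
err:3 @ bit 21 → (0x8d8f8753>>21)&0x7 = 0x4
mode:8 @ bit 13 → (0x8d8f8753>>13)&0xff = 0x7c  ←
type:6 @ bit 7 → (0x8d8f8753>>7)&0x3f = 0xe
prio:7 @ bit 0 → (0x8d8f8753>>0)&0x7f = 0x53

124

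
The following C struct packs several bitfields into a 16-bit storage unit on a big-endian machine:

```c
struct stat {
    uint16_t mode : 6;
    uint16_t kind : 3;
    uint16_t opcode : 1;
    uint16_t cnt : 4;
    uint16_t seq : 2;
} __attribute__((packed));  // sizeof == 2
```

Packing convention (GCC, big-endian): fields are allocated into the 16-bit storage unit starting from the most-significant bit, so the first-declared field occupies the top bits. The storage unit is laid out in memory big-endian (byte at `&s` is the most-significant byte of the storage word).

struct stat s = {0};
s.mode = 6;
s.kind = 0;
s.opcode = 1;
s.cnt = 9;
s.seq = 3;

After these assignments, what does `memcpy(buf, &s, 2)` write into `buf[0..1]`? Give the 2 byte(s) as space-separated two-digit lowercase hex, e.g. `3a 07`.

[10+:6] mode=6 & 0x3f = 0x6; word=0x1800
[7+:3] kind=0 & 0x7 = 0x0; word=0x1800
[6+:1] opcode=1 & 0x1 = 0x1; word=0x1840
[2+:4] cnt=9 & 0xf = 0x9; word=0x1864
[0+:2] seq=3 & 0x3 = 0x3; word=0x1867
word = 0x1867 → big-endian bytes:
  [0]=0x18  [1]=0x67

18 67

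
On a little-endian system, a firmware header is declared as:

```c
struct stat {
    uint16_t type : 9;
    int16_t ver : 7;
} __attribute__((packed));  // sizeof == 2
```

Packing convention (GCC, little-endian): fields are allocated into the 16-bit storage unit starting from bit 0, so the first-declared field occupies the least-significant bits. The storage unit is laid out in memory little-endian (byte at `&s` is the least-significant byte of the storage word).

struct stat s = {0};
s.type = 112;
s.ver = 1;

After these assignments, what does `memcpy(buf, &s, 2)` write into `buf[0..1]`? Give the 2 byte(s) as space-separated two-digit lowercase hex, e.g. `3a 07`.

70 02

[0+:9] type=112 & 0x1ff = 0x70; word=0x0070
[9+:7] ver=1 & 0x7f = 0x1; word=0x0270
word = 0x0270 → little-endian bytes:
  [0]=0x70  [1]=0x02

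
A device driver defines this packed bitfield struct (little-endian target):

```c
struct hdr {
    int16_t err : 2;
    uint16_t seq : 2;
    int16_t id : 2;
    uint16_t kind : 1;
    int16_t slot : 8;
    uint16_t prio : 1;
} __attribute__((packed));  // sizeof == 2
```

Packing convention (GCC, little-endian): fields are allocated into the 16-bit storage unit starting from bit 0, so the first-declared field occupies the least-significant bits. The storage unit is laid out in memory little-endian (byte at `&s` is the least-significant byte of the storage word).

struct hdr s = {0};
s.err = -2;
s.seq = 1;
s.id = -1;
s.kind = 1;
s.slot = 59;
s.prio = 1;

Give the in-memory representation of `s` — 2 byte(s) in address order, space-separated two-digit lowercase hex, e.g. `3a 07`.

f6 9d

err (2b) val=-2 bits=0x2 at bit 0: 0x0002
seq (2b) val=1 bits=0x1 at bit 2: 0x0006
id (2b) val=-1 bits=0x3 at bit 4: 0x0036
kind (1b) val=1 bits=0x1 at bit 6: 0x0076
slot (8b) val=59 bits=0x3b at bit 7: 0x1df6
prio (1b) val=1 bits=0x1 at bit 15: 0x9df6
word = 0x9df6 → little-endian bytes:
  [0]=0xf6  [1]=0x9d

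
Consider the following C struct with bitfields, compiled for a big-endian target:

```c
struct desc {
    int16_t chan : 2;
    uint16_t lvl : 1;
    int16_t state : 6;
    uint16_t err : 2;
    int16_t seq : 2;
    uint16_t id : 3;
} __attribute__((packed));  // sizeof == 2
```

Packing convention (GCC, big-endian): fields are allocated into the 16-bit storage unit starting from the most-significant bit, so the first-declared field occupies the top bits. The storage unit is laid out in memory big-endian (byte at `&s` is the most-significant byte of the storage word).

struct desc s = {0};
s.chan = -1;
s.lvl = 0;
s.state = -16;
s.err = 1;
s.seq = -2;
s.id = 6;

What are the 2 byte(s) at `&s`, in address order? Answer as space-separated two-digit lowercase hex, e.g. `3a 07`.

chan (2b) val=-1 bits=0x3 at bit 14: 0xc000
lvl (1b) val=0 bits=0x0 at bit 13: 0xc000
state (6b) val=-16 bits=0x30 at bit 7: 0xd800
err (2b) val=1 bits=0x1 at bit 5: 0xd820
seq (2b) val=-2 bits=0x2 at bit 3: 0xd830
id (3b) val=6 bits=0x6 at bit 0: 0xd836
word = 0xd836 → big-endian bytes:
  [0]=0xd8  [1]=0x36

d8 36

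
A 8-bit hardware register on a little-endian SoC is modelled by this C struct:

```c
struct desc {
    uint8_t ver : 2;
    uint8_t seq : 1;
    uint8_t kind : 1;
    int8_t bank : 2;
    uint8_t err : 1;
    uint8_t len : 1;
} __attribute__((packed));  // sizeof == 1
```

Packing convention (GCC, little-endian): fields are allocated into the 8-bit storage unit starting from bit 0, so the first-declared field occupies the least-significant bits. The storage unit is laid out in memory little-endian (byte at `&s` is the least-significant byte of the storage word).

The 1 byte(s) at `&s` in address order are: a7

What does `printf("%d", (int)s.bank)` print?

[0]=0xa7 (little-endian) → word 0xa7
ver [0+:2] = (word>>0) & 0x3 = 3
seq [2+:1] = (word>>2) & 0x1 = 1
kind [3+:1] = (word>>3) & 0x1 = 0
bank [4+:2] = (word>>4) & 0x3 = 2  ←
err [6+:1] = (word>>6) & 0x1 = 0
len [7+:1] = (word>>7) & 0x1 = 1
bank signed 2b, MSB=1: 2 - 4 = -2

-2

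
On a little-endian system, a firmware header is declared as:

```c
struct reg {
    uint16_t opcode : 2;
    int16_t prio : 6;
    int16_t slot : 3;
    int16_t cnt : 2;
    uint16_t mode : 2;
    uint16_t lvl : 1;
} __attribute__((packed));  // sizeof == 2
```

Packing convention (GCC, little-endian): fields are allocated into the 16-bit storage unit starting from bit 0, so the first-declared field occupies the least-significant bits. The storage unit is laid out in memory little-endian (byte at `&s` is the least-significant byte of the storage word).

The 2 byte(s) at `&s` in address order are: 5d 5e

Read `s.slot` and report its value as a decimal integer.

-2

[0]=0x5d [1]=0x5e (little-endian) → word 0x5e5d
opcode:2 @ bit 0 → (0x5e5d>>0)&0x3 = 0x1
prio:6 @ bit 2 → (0x5e5d>>2)&0x3f = 0x17
slot:3 @ bit 8 → (0x5e5d>>8)&0x7 = 0x6  ←
cnt:2 @ bit 11 → (0x5e5d>>11)&0x3 = 0x3
mode:2 @ bit 13 → (0x5e5d>>13)&0x3 = 0x2
lvl:1 @ bit 15 → (0x5e5d>>15)&0x1 = 0x0
slot signed 3b, MSB=1: 6 - 8 = -2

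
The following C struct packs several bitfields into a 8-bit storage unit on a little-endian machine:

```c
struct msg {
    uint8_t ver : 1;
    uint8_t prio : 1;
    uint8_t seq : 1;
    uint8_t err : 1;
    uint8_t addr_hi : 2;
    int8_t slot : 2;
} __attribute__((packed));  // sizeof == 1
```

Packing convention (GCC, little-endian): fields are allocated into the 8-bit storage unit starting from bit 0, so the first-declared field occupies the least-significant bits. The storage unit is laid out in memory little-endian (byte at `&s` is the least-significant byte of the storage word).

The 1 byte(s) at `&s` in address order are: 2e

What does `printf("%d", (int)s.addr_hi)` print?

[0]=0x2e (little-endian) → word 0x2e
ver:1 @ bit 0 → (0x2e>>0)&0x1 = 0x0
prio:1 @ bit 1 → (0x2e>>1)&0x1 = 0x1
seq:1 @ bit 2 → (0x2e>>2)&0x1 = 0x1
err:1 @ bit 3 → (0x2e>>3)&0x1 = 0x1
addr_hi:2 @ bit 4 → (0x2e>>4)&0x3 = 0x2  ←
slot:2 @ bit 6 → (0x2e>>6)&0x3 = 0x0

2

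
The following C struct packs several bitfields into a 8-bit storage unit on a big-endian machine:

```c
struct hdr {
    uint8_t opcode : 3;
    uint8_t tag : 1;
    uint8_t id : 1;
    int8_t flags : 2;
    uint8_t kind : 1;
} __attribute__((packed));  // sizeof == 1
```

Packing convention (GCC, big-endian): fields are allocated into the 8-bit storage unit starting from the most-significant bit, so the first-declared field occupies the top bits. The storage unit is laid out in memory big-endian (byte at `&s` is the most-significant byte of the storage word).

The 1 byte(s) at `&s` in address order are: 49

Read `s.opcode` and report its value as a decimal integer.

[0]=0x49 (big-endian) → word 0x49
opcode:3 @ bit 5 → (0x49>>5)&0x7 = 0x2  ←
tag:1 @ bit 4 → (0x49>>4)&0x1 = 0x0
id:1 @ bit 3 → (0x49>>3)&0x1 = 0x1
flags:2 @ bit 1 → (0x49>>1)&0x3 = 0x0
kind:1 @ bit 0 → (0x49>>0)&0x1 = 0x1

2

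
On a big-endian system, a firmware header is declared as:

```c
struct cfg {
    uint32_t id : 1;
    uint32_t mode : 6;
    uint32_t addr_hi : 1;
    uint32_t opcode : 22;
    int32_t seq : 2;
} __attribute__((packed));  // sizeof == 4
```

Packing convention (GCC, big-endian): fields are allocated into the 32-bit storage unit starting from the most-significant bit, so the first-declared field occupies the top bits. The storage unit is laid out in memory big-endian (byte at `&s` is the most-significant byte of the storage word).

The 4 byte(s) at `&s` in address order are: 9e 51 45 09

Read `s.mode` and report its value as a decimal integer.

[0]=0x9e [1]=0x51 [2]=0x45 [3]=0x09 (big-endian) → word 0x9e514509
id:1 @ bit 31 → (0x9e514509>>31)&0x1 = 0x1
mode:6 @ bit 25 → (0x9e514509>>25)&0x3f = 0xf  ←
addr_hi:1 @ bit 24 → (0x9e514509>>24)&0x1 = 0x0
opcode:22 @ bit 2 → (0x9e514509>>2)&0x3fffff = 0x145142
seq:2 @ bit 0 → (0x9e514509>>0)&0x3 = 0x1

15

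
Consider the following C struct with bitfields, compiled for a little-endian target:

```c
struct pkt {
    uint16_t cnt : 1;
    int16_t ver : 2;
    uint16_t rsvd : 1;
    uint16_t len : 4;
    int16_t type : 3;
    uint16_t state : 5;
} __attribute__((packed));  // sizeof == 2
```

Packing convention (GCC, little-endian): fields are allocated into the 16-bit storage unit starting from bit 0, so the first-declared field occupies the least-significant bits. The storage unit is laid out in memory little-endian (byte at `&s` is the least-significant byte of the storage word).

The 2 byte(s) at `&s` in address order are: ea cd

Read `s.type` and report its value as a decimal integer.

-3

[0]=0xea [1]=0xcd (little-endian) → word 0xcdea
cnt [0+:1] = (word>>0) & 0x1 = 0
ver [1+:2] = (word>>1) & 0x3 = 1
rsvd [3+:1] = (word>>3) & 0x1 = 1
len [4+:4] = (word>>4) & 0xf = 14
type [8+:3] = (word>>8) & 0x7 = 5  ←
state [11+:5] = (word>>11) & 0x1f = 25
type signed 3b, MSB=1: 5 - 8 = -3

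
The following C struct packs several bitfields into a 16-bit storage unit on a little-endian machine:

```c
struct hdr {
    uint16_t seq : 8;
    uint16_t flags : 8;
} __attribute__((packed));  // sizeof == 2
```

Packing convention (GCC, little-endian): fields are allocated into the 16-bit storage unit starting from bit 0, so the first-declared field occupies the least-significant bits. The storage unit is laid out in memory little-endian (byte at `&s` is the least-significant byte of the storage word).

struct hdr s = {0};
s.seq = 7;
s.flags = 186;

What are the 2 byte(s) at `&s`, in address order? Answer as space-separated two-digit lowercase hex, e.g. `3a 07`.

07 ba

seq:8 = 7 → 0x7 << 0 → word 0x0007
flags:8 = 186 → 0xba << 8 → word 0xba07
word = 0xba07 → little-endian bytes:
  [0]=0x07  [1]=0xba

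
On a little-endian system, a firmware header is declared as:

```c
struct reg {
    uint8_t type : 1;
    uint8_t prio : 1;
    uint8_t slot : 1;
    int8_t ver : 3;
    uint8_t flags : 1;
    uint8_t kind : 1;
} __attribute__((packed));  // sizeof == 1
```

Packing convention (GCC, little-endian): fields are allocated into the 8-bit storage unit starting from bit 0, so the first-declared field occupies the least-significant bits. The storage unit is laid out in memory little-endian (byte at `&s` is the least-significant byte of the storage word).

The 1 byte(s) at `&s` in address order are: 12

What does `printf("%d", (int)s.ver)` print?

[0]=0x12 (little-endian) → word 0x12
type:1 @ bit 0 → (0x12>>0)&0x1 = 0x0
prio:1 @ bit 1 → (0x12>>1)&0x1 = 0x1
slot:1 @ bit 2 → (0x12>>2)&0x1 = 0x0
ver:3 @ bit 3 → (0x12>>3)&0x7 = 0x2  ←
flags:1 @ bit 6 → (0x12>>6)&0x1 = 0x0
kind:1 @ bit 7 → (0x12>>7)&0x1 = 0x0
ver signed 3b, MSB=0: value = 2

2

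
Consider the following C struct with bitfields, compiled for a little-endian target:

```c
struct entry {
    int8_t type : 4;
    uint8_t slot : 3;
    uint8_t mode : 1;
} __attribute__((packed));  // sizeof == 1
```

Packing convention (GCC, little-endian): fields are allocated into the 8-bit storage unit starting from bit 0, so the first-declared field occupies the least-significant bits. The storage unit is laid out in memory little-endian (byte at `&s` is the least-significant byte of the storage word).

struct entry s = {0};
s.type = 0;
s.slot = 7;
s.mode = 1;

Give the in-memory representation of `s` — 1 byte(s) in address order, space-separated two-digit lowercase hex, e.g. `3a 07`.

f0

[0+:4] type=0 & 0xf = 0x0; word=0x00
[4+:3] slot=7 & 0x7 = 0x7; word=0x70
[7+:1] mode=1 & 0x1 = 0x1; word=0xf0
word = 0xf0 → little-endian bytes:
  [0]=0xf0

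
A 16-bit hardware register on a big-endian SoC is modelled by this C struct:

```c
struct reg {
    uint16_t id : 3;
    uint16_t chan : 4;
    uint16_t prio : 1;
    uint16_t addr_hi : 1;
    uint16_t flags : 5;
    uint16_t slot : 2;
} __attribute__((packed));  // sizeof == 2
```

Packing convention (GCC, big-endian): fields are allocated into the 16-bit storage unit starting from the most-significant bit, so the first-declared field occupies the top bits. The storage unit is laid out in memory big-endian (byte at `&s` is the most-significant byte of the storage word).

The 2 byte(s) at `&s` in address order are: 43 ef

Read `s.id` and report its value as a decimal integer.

2

[0]=0x43 [1]=0xef (big-endian) → word 0x43ef
id [13+:3] = (word>>13) & 0x7 = 2  ←
chan [9+:4] = (word>>9) & 0xf = 1
prio [8+:1] = (word>>8) & 0x1 = 1
addr_hi [7+:1] = (word>>7) & 0x1 = 1
flags [2+:5] = (word>>2) & 0x1f = 27
slot [0+:2] = (word>>0) & 0x3 = 3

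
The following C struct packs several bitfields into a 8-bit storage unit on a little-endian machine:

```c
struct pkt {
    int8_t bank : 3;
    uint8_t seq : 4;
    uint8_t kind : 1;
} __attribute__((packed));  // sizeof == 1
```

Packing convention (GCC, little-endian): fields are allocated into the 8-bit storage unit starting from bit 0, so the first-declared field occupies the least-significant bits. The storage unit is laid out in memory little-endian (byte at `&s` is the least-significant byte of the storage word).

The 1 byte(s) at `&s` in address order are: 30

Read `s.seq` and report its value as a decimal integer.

6

[0]=0x30 (little-endian) → word 0x30
bank:3 @ bit 0 → (0x30>>0)&0x7 = 0x0
seq:4 @ bit 3 → (0x30>>3)&0xf = 0x6  ←
kind:1 @ bit 7 → (0x30>>7)&0x1 = 0x0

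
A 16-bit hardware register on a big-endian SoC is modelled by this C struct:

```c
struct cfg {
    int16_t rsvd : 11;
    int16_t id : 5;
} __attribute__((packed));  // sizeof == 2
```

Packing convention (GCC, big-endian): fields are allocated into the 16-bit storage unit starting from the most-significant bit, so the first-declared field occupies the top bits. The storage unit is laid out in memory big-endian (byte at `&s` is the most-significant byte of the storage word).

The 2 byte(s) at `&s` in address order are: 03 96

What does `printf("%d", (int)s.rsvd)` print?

[0]=0x03 [1]=0x96 (big-endian) → word 0x0396
rsvd:11 @ bit 5 → (0x0396>>5)&0x7ff = 0x1c  ←
id:5 @ bit 0 → (0x0396>>0)&0x1f = 0x16
rsvd signed 11b, MSB=0: value = 28

28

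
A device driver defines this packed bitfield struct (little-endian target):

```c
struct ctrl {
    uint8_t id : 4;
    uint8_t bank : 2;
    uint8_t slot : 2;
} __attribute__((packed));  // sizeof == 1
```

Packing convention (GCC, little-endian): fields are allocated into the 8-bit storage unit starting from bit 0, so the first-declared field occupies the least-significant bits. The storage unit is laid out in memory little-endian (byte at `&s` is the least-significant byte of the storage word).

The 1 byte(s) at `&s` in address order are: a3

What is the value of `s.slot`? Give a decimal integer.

[0]=0xa3 (little-endian) → word 0xa3
id:4 @ bit 0 → (0xa3>>0)&0xf = 0x3
bank:2 @ bit 4 → (0xa3>>4)&0x3 = 0x2
slot:2 @ bit 6 → (0xa3>>6)&0x3 = 0x2  ←

2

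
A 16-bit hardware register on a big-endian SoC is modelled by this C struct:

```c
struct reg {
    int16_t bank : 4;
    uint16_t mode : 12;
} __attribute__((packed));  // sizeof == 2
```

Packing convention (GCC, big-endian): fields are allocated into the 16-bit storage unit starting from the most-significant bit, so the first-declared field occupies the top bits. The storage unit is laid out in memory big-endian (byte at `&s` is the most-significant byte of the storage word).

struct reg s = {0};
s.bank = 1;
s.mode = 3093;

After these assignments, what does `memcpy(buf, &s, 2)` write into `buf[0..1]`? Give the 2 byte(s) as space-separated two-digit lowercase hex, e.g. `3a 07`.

1c 15

[12+:4] bank=1 & 0xf = 0x1; word=0x1000
[0+:12] mode=3093 & 0xfff = 0xc15; word=0x1c15
word = 0x1c15 → big-endian bytes:
  [0]=0x1c  [1]=0x15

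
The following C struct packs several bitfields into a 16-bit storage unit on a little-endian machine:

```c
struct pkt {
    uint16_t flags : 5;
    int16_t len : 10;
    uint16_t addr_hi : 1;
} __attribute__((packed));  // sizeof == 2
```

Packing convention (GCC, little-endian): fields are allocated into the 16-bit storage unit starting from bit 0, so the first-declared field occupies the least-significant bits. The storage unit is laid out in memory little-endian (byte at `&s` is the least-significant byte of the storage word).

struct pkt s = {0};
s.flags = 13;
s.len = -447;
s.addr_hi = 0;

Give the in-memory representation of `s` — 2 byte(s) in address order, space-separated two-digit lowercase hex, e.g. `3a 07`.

2d 48

flags:5 = 13 → 0xd << 0 → word 0x000d
len:10 = -447 → 0x241 << 5 → word 0x482d
addr_hi:1 = 0 → 0x0 << 15 → word 0x482d
word = 0x482d → little-endian bytes:
  [0]=0x2d  [1]=0x48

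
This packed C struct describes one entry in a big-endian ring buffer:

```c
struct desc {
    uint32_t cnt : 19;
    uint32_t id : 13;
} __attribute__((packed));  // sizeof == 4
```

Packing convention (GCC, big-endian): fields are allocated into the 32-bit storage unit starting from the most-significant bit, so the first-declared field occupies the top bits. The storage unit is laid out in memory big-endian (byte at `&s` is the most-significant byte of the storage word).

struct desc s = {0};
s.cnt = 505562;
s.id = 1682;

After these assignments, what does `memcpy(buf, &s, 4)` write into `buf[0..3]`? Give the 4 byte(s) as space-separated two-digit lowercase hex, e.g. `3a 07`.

[13+:19] cnt=505562 & 0x7ffff = 0x7b6da; word=0xf6db4000
[0+:13] id=1682 & 0x1fff = 0x692; word=0xf6db4692
word = 0xf6db4692 → big-endian bytes:
  [0]=0xf6  [1]=0xdb  [2]=0x46  [3]=0x92

f6 db 46 92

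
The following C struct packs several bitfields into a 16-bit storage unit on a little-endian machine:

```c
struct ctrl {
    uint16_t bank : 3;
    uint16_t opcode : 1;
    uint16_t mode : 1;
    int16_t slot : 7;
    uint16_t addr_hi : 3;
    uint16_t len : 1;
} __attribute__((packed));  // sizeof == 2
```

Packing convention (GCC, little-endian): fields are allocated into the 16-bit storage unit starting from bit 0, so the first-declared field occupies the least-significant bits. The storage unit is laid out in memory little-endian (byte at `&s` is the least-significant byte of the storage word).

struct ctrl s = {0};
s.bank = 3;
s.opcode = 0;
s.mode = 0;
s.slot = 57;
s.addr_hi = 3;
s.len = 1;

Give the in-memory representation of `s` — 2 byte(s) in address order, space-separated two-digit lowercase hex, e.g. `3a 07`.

bank:3 = 3 → 0x3 << 0 → word 0x0003
opcode:1 = 0 → 0x0 << 3 → word 0x0003
mode:1 = 0 → 0x0 << 4 → word 0x0003
slot:7 = 57 → 0x39 << 5 → word 0x0723
addr_hi:3 = 3 → 0x3 << 12 → word 0x3723
len:1 = 1 → 0x1 << 15 → word 0xb723
word = 0xb723 → little-endian bytes:
  [0]=0x23  [1]=0xb7

23 b7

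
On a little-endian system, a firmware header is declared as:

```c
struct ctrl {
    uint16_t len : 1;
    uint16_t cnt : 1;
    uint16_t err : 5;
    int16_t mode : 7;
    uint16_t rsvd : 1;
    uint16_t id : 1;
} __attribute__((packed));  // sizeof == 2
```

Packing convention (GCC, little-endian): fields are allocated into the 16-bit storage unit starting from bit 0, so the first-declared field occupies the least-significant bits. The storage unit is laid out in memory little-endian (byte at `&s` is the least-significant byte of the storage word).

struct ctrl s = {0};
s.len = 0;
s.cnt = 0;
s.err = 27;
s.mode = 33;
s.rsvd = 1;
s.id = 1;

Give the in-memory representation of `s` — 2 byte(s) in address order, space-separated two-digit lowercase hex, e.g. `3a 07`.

len (1b) val=0 bits=0x0 at bit 0: 0x0000
cnt (1b) val=0 bits=0x0 at bit 1: 0x0000
err (5b) val=27 bits=0x1b at bit 2: 0x006c
mode (7b) val=33 bits=0x21 at bit 7: 0x10ec
rsvd (1b) val=1 bits=0x1 at bit 14: 0x50ec
id (1b) val=1 bits=0x1 at bit 15: 0xd0ec
word = 0xd0ec → little-endian bytes:
  [0]=0xec  [1]=0xd0

ec d0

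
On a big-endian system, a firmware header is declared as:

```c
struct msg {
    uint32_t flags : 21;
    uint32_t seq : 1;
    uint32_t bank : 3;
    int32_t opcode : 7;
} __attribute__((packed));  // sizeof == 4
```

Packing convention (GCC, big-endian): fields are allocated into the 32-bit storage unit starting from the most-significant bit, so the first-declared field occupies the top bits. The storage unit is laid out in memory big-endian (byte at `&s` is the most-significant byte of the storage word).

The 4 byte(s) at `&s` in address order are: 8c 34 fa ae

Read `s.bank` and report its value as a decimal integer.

5

[0]=0x8c [1]=0x34 [2]=0xfa [3]=0xae (big-endian) → word 0x8c34faae
flags [11+:21] = (word>>11) & 0x1fffff = 1148575
seq [10+:1] = (word>>10) & 0x1 = 0
bank [7+:3] = (word>>7) & 0x7 = 5  ←
opcode [0+:7] = (word>>0) & 0x7f = 46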